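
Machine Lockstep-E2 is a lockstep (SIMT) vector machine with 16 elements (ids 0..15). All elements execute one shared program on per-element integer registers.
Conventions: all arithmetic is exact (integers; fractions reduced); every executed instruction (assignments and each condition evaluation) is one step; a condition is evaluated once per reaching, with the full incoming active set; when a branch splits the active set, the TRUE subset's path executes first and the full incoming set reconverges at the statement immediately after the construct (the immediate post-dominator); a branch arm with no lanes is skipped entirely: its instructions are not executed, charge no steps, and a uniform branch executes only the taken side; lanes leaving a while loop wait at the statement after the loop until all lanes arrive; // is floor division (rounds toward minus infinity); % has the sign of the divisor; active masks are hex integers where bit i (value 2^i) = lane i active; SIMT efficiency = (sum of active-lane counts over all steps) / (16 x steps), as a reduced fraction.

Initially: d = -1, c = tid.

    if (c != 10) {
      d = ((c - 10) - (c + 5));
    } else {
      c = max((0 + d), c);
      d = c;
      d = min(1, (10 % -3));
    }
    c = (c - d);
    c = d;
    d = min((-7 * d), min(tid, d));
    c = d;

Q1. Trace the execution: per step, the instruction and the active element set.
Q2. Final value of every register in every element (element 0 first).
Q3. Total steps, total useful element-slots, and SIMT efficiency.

step 0: eval (c != 10)               0xffff
step 1: d <- ((c - 10) - (c + 5))    0xfbff
step 2: c <- max((0 + d), c)         0x0400
step 3: d <- c                       0x0400
step 4: d <- min(1, (10 % -3))       0x0400
step 5: c <- (c - d)                 0xffff
step 6: c <- d                       0xffff
step 7: d <- min((-7 * d), min(tid, d)) 0xffff
step 8: c <- d                       0xffff

Answer: 9 steps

d: -15,-15,-15,-15,-15,-15,-15,-15,-15,-15,-2,-15,-15,-15,-15,-15
c: -15,-15,-15,-15,-15,-15,-15,-15,-15,-15,-2,-15,-15,-15,-15,-15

steps = 9; useful = 98; efficiency = 98/144 = 49/72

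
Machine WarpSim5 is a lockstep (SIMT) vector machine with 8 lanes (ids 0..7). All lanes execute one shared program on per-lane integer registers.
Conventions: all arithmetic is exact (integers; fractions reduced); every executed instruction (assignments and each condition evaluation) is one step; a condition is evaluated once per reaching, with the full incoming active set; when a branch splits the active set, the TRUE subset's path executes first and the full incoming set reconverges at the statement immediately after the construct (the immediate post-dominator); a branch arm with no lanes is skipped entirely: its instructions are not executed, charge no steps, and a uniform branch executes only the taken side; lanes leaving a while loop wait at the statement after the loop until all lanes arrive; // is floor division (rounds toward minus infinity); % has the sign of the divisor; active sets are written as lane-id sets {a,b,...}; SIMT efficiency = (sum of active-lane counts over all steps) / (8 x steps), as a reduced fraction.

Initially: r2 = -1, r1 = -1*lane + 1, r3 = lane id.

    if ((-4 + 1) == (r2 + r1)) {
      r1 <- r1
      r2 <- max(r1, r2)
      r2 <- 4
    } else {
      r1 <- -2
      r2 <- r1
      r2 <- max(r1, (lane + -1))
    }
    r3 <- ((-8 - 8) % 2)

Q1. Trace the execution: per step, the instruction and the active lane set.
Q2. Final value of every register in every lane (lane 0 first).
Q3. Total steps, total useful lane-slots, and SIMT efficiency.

step 0: eval ((-4 + 1) == (r2 + r1)) {0,1,2,3,4,5,6,7}
step 1: r1 <- r1                     {3}
step 2: r2 <- max(r1, r2)            {3}
step 3: r2 <- 4                      {3}
step 4: r1 <- -2                     {0,1,2,4,5,6,7}
step 5: r2 <- r1                     {0,1,2,4,5,6,7}
step 6: r2 <- max(r1, (lane + -1))   {0,1,2,4,5,6,7}
step 7: r3 <- ((-8 - 8) % 2)         {0,1,2,3,4,5,6,7}

Answer: 8 steps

r2: -1,0,1,4,3,4,5,6
r1: -2,-2,-2,-2,-2,-2,-2,-2
r3: 0,0,0,0,0,0,0,0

steps = 8; useful = 40; efficiency = 40/64 = 5/8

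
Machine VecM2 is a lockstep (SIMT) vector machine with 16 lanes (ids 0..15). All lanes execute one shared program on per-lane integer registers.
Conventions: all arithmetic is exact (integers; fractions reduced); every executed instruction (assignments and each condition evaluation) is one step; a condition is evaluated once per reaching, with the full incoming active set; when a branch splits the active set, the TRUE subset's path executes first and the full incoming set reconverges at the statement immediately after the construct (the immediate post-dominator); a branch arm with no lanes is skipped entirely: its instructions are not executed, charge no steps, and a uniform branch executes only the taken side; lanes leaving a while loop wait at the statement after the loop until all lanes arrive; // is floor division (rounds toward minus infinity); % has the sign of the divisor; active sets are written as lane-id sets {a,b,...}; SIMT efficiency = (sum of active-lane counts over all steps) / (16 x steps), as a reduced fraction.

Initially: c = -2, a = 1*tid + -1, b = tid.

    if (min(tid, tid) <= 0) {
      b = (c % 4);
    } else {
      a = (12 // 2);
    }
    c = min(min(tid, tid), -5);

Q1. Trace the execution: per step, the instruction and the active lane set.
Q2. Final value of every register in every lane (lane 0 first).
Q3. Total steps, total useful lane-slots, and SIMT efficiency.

step 0: eval (min(tid, tid) <= 0)    {0,1,2,3,4,5,6,7,8,9,10,11,12,13,14,15}
step 1: b <- (c % 4)                 {0}
step 2: a <- (12 // 2)               {1,2,3,4,5,6,7,8,9,10,11,12,13,14,15}
step 3: c <- min(min(tid, tid), -5)  {0,1,2,3,4,5,6,7,8,9,10,11,12,13,14,15}

Answer: 4 steps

c: -5,-5,-5,-5,-5,-5,-5,-5,-5,-5,-5,-5,-5,-5,-5,-5
a: -1,6,6,6,6,6,6,6,6,6,6,6,6,6,6,6
b: 2,1,2,3,4,5,6,7,8,9,10,11,12,13,14,15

steps = 4; useful = 48; efficiency = 48/64 = 3/4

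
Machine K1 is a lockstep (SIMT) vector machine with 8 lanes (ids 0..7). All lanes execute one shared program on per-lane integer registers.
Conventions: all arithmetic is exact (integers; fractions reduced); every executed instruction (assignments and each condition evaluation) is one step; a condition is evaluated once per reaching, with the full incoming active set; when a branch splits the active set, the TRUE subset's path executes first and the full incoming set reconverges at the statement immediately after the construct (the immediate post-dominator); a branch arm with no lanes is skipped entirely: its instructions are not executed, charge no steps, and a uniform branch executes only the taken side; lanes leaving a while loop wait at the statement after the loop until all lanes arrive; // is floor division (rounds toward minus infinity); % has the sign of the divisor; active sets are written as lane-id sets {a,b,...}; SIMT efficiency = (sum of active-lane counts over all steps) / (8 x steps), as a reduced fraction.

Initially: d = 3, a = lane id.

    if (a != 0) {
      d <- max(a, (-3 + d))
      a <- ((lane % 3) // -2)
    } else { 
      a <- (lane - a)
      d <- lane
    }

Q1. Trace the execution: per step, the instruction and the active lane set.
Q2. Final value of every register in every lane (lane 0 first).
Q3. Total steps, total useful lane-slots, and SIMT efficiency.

step 0: eval (a != 0)                {0,1,2,3,4,5,6,7}
step 1: d <- max(a, (-3 + d))        {1,2,3,4,5,6,7}
step 2: a <- ((lane % 3) // -2)      {1,2,3,4,5,6,7}
step 3: a <- (lane - a)              {0}
step 4: d <- lane                    {0}

Answer: 5 steps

d: 0,1,2,3,4,5,6,7
a: 0,-1,-1,0,-1,-1,0,-1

steps = 5; useful = 24; efficiency = 24/40 = 3/5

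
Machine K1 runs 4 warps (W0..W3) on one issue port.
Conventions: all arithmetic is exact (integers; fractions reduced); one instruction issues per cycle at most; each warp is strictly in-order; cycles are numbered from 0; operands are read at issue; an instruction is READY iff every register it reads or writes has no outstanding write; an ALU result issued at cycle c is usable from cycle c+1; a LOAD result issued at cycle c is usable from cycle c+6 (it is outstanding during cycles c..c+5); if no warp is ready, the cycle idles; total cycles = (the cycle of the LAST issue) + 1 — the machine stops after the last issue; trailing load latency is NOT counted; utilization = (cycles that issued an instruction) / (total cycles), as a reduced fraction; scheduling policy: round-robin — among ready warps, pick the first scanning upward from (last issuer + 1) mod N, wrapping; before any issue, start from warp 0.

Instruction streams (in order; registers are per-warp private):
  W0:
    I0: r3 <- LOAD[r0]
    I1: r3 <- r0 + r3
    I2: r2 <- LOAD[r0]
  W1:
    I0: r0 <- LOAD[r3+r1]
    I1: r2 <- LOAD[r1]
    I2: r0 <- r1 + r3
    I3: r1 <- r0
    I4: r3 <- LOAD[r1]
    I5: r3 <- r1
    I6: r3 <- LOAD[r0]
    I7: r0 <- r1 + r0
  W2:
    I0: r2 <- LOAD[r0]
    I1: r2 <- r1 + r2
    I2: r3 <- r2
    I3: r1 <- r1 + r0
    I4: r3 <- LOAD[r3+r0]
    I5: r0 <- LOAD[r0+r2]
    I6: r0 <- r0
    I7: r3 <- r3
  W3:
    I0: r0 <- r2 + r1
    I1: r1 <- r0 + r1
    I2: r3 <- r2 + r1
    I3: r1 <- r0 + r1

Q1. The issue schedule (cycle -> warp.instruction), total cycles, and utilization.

cycle 0: W0.I0
cycle 1: W1.I0
cycle 2: W2.I0
cycle 3: W3.I0
cycle 4: W1.I1
cycle 5: W3.I1
cycle 6: W0.I1
cycle 7: W1.I2
cycle 8: W2.I1
cycle 9: W3.I2
cycle 10: W0.I2
cycle 11: W1.I3
cycle 12: W2.I2
cycle 13: W3.I3
cycle 14: W1.I4
cycle 15: W2.I3
cycle 16: W2.I4
cycle 17: W2.I5
cycle 18: idle
cycle 19: idle
cycle 20: W1.I5
cycle 21: W1.I6
cycle 22: W1.I7
cycle 23: W2.I6
cycle 24: W2.I7

Answer: 25 cycles, utilization 23/25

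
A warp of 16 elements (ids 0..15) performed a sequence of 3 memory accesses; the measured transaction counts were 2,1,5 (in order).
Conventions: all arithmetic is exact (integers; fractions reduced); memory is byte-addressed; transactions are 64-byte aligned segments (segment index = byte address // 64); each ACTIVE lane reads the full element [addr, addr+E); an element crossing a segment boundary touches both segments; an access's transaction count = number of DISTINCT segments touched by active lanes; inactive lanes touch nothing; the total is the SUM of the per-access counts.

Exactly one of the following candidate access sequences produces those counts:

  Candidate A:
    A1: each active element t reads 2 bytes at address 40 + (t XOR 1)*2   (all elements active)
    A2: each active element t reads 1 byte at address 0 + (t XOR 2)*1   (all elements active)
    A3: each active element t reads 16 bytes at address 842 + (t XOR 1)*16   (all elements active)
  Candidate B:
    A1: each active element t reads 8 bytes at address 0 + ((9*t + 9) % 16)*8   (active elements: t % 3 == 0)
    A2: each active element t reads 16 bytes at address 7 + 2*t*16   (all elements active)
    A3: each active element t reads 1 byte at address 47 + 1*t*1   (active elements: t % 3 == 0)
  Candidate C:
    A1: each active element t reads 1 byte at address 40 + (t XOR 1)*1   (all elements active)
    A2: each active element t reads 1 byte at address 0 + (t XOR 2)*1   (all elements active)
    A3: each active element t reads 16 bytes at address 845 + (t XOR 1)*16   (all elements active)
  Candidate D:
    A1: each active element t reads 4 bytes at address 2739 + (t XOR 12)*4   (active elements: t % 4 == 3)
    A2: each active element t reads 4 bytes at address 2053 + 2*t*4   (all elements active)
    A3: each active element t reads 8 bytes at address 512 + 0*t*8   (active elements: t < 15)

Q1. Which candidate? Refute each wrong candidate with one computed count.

B: A2 gives 8 transactions, not 1
C: A1 gives 1 transaction, not 2
D: A2 gives 3 transactions, not 1
A: all counts match (2,1,5)

Answer: A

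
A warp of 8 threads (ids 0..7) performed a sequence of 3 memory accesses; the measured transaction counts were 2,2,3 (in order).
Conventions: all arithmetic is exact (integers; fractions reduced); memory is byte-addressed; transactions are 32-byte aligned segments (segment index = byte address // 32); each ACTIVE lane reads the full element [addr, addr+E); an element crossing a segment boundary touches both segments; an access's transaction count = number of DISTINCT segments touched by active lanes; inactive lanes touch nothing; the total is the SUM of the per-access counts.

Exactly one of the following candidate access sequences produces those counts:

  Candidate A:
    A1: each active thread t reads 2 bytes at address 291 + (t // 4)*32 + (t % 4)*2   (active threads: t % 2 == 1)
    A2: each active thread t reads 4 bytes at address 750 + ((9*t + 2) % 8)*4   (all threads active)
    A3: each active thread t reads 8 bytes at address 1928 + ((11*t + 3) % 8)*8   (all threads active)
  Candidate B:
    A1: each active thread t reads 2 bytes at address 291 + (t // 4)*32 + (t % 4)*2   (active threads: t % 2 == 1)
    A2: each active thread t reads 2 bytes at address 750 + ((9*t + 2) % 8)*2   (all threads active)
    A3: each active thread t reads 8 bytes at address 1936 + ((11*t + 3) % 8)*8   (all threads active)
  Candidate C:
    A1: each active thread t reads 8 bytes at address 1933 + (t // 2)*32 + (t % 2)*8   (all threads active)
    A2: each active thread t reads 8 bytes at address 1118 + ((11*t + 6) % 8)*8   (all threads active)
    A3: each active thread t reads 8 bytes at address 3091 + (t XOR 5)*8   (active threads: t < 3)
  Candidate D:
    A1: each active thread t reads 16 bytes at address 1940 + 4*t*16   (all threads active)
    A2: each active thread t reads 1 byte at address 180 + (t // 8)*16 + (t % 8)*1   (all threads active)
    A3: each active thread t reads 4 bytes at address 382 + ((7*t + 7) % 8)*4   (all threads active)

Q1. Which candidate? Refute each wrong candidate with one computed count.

B: A2 gives 1 transaction, not 2
C: A1 gives 4 transactions, not 2
D: A1 gives 16 transactions, not 2
A: all counts match (2,2,3)

Answer: A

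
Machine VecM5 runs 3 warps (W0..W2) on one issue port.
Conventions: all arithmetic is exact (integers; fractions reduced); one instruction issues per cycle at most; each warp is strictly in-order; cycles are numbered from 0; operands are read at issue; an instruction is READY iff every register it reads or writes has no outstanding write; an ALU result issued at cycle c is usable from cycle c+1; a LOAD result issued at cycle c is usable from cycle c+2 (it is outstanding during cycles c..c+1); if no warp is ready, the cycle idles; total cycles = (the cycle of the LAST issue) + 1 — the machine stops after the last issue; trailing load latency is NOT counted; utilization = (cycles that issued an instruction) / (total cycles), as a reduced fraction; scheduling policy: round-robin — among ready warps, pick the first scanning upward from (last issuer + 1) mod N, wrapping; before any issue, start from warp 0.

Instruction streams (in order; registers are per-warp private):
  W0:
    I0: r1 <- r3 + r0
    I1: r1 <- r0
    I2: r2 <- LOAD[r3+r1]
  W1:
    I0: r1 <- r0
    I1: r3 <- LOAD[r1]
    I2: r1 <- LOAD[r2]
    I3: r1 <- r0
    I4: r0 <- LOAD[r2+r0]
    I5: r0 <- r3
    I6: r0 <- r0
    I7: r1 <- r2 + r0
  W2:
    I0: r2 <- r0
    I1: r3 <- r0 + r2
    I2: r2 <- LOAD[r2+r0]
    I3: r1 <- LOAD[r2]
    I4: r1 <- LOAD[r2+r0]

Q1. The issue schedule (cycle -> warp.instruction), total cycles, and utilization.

cycle 0: W0.I0
cycle 1: W1.I0
cycle 2: W2.I0
cycle 3: W0.I1
cycle 4: W1.I1
cycle 5: W2.I1
cycle 6: W0.I2
cycle 7: W1.I2
cycle 8: W2.I2
cycle 9: W1.I3
cycle 10: W2.I3
cycle 11: W1.I4
cycle 12: W2.I4
cycle 13: W1.I5
cycle 14: W1.I6
cycle 15: W1.I7

Answer: 16 cycles, utilization 1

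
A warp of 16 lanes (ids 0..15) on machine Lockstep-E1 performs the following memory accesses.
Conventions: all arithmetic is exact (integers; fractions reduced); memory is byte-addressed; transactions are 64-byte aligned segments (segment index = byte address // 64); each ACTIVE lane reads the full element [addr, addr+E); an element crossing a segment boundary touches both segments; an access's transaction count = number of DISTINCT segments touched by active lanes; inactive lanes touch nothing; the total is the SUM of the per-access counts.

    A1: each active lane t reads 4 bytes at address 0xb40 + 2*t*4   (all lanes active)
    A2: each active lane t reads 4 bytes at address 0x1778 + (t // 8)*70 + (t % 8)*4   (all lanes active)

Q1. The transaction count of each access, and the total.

A1: 2 transactions
A2: 3 transactions

Answer: 2,3; total 5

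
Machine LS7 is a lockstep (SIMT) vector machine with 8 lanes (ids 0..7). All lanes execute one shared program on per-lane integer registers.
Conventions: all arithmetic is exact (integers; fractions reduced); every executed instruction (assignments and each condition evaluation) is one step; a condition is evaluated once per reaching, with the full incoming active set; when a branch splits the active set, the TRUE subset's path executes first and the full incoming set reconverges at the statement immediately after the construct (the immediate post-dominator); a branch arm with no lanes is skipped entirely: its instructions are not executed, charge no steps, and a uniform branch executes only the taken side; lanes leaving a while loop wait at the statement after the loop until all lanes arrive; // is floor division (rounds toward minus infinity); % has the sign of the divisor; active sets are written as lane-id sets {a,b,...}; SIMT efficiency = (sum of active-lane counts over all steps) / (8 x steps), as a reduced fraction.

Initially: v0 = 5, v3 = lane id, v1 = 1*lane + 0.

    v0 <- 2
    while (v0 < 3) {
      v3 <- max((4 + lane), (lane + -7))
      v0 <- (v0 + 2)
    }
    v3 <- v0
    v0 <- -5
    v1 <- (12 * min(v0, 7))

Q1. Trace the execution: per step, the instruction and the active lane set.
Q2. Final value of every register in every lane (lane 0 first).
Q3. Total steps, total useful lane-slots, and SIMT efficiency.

step 0: v0 <- 2                      {0,1,2,3,4,5,6,7}
step 1: eval (v0 < 3)                {0,1,2,3,4,5,6,7}
step 2: v3 <- max((4 + lane), (lane + -7)) {0,1,2,3,4,5,6,7}
step 3: v0 <- (v0 + 2)               {0,1,2,3,4,5,6,7}
step 4: eval (v0 < 3)                {0,1,2,3,4,5,6,7}
step 5: v3 <- v0                     {0,1,2,3,4,5,6,7}
step 6: v0 <- -5                     {0,1,2,3,4,5,6,7}
step 7: v1 <- (12 * min(v0, 7))      {0,1,2,3,4,5,6,7}

Answer: 8 steps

v0: -5,-5,-5,-5,-5,-5,-5,-5
v3: 4,4,4,4,4,4,4,4
v1: -60,-60,-60,-60,-60,-60,-60,-60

steps = 8; useful = 64; efficiency = 64/64 = 1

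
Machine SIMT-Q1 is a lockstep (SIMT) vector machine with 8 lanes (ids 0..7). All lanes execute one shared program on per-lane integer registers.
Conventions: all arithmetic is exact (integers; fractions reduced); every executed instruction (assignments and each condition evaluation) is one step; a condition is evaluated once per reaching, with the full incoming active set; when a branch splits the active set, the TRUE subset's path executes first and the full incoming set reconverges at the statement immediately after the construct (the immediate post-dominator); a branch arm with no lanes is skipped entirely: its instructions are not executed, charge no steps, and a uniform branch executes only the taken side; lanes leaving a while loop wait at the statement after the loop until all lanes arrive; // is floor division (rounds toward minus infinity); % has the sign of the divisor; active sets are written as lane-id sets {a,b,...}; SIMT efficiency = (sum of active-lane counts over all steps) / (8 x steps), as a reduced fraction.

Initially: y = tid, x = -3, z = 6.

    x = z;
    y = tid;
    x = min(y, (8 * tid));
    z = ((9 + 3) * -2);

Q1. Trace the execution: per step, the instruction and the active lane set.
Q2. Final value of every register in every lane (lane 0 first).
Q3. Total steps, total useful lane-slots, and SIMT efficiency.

step 0: x <- z                       {0,1,2,3,4,5,6,7}
step 1: y <- tid                     {0,1,2,3,4,5,6,7}
step 2: x <- min(y, (8 * tid))       {0,1,2,3,4,5,6,7}
step 3: z <- ((9 + 3) * -2)          {0,1,2,3,4,5,6,7}

Answer: 4 steps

y: 0,1,2,3,4,5,6,7
x: 0,1,2,3,4,5,6,7
z: -24,-24,-24,-24,-24,-24,-24,-24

steps = 4; useful = 32; efficiency = 32/32 = 1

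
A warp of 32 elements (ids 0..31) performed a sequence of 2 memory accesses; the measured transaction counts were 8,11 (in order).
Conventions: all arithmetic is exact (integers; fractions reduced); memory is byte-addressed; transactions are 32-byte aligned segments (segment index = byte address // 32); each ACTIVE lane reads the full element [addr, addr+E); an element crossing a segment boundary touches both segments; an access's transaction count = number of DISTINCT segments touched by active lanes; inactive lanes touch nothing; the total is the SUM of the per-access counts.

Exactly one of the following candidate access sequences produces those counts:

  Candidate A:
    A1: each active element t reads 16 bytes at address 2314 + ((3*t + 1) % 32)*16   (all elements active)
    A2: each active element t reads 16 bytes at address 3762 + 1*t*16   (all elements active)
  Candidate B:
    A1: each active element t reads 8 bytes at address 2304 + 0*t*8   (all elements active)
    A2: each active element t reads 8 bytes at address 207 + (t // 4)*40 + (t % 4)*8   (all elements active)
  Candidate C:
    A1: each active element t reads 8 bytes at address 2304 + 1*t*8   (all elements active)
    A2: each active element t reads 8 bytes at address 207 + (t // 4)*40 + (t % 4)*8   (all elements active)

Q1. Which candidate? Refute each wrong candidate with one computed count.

A: A1 gives 17 transactions, not 8
B: A1 gives 1 transaction, not 8
C: all counts match (8,11)

Answer: C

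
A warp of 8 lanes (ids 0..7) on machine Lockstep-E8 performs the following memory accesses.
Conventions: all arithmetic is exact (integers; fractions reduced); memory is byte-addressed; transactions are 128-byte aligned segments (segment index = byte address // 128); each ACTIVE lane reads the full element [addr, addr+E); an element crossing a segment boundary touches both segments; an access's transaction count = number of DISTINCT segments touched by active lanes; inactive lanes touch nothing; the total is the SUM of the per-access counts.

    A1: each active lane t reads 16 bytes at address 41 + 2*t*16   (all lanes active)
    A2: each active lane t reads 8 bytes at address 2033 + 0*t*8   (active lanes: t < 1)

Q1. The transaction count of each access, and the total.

A1: 3 transactions
A2: 1 transaction

Answer: 3,1; total 4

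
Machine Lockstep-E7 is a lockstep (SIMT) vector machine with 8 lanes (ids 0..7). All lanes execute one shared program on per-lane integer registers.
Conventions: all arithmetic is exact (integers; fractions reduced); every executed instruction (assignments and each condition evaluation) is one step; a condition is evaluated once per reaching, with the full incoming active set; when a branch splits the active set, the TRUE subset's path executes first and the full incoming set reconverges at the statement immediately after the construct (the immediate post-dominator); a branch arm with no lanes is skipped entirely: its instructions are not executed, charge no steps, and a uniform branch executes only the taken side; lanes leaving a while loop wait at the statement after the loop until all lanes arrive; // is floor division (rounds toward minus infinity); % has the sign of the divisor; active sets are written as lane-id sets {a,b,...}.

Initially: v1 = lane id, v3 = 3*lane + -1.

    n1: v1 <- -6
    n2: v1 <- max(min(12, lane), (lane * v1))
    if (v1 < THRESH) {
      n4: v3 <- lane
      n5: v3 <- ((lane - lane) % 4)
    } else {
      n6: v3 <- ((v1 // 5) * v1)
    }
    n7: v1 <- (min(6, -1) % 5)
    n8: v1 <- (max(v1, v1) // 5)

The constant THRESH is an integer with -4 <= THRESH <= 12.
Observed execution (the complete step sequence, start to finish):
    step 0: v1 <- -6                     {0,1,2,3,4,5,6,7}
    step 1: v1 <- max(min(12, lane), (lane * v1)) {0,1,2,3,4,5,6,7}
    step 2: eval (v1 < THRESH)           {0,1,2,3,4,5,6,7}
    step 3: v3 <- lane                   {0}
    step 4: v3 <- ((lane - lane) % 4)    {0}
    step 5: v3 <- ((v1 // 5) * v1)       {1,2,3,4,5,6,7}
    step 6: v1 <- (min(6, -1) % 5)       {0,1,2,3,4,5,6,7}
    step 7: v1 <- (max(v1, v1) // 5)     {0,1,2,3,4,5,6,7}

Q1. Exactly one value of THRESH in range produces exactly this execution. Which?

Answer: THRESH = 1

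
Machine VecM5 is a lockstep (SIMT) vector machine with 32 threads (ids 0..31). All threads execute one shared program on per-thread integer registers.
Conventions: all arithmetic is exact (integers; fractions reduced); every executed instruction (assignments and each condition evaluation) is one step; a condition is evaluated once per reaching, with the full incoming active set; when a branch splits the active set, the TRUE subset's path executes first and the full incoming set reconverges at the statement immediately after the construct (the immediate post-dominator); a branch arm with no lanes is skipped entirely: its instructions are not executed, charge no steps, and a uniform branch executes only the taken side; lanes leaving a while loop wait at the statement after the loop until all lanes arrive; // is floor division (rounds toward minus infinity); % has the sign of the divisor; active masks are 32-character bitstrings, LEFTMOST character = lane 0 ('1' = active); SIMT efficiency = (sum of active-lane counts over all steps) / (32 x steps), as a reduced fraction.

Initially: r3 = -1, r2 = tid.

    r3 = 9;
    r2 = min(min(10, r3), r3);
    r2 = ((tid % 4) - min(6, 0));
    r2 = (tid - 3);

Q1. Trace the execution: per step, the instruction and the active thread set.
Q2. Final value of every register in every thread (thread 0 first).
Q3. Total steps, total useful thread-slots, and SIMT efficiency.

step 0: r3 <- 9                      11111111111111111111111111111111
step 1: r2 <- min(min(10, r3), r3)   11111111111111111111111111111111
step 2: r2 <- ((tid % 4) - min(6, 0)) 11111111111111111111111111111111
step 3: r2 <- (tid - 3)              11111111111111111111111111111111

Answer: 4 steps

r3: 9,9,9,9,9,9,9,9,9,9,9,9,9,9,9,9,9,9,9,9,9,9,9,9,9,9,9,9,9,9,9,9
r2: -3,-2,-1,0,1,2,3,4,5,6,7,8,9,10,11,12,13,14,15,16,17,18,19,20,21,22,23,24,25,26,27,28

steps = 4; useful = 128; efficiency = 128/128 = 1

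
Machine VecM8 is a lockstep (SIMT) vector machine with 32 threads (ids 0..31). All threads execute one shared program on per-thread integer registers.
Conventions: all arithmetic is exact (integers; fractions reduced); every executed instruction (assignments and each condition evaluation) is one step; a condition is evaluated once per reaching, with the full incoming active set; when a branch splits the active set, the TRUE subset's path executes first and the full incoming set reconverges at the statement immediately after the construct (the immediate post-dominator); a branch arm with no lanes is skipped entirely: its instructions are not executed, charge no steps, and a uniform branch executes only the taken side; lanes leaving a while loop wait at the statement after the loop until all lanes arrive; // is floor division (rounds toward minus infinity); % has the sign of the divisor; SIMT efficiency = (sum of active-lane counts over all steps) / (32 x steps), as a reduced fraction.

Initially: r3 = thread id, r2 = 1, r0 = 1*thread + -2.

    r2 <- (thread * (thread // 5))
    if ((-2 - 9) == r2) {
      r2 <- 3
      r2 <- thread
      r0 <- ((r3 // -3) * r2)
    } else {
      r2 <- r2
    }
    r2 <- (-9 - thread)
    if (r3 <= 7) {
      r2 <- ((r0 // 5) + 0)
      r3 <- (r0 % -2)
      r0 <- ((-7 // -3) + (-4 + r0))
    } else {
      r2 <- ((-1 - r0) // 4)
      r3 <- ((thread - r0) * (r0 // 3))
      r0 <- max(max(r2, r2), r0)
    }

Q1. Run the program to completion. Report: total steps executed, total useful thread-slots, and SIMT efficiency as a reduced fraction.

Answer: 11 steps, 256 useful, 8/11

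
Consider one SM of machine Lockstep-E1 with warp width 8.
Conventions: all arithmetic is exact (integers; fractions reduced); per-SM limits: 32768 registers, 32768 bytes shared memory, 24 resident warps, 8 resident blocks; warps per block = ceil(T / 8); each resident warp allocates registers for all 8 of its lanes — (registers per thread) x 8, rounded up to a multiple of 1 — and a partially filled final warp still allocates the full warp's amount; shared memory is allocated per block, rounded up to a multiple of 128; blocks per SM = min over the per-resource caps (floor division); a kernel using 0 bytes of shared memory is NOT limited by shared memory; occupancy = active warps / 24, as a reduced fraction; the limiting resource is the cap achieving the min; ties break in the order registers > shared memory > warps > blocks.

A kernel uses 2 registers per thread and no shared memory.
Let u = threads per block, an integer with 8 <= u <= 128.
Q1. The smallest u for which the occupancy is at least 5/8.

Answer: u = 9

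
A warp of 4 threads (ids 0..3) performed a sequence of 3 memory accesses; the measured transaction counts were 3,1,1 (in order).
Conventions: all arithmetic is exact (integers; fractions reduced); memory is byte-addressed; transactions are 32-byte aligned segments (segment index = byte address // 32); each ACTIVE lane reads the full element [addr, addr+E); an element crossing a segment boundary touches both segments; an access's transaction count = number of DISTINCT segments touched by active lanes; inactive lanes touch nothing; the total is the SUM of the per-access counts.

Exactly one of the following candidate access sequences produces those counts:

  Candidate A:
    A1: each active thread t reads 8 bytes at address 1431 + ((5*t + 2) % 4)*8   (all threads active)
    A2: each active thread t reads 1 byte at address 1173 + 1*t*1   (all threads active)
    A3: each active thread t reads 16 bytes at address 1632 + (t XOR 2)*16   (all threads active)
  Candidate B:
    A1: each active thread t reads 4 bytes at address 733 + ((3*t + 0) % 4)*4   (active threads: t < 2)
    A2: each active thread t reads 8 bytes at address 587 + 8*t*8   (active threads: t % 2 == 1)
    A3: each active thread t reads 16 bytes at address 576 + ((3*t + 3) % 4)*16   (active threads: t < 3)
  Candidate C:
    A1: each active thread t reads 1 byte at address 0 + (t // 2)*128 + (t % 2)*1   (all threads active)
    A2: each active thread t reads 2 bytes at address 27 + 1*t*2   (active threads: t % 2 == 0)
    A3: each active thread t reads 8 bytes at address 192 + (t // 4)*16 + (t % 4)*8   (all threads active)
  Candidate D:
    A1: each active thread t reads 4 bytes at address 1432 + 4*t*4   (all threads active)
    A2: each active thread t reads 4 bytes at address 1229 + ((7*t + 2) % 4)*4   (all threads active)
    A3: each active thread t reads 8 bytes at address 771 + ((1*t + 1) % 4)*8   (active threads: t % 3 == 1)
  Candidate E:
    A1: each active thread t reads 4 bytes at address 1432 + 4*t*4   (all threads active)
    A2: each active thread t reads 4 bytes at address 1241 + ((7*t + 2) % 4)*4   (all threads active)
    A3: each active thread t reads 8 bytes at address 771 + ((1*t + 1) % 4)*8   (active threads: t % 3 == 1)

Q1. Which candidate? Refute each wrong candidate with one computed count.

A: A1 gives 2 transactions, not 3
B: A1 gives 2 transactions, not 3
C: A1 gives 2 transactions, not 3
E: A2 gives 2 transactions, not 1
D: all counts match (3,1,1)

Answer: D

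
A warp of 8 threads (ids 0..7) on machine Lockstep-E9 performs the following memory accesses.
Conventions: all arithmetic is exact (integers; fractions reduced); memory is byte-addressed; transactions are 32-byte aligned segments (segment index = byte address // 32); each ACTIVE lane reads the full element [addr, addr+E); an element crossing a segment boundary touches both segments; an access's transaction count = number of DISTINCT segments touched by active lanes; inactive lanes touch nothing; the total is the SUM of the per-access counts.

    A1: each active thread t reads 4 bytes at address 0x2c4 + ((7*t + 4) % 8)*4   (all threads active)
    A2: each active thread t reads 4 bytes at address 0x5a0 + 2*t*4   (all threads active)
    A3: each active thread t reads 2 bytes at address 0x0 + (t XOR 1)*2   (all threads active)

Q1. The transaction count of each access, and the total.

A1: 2 transactions
A2: 2 transactions
A3: 1 transaction

Answer: 2,2,1; total 5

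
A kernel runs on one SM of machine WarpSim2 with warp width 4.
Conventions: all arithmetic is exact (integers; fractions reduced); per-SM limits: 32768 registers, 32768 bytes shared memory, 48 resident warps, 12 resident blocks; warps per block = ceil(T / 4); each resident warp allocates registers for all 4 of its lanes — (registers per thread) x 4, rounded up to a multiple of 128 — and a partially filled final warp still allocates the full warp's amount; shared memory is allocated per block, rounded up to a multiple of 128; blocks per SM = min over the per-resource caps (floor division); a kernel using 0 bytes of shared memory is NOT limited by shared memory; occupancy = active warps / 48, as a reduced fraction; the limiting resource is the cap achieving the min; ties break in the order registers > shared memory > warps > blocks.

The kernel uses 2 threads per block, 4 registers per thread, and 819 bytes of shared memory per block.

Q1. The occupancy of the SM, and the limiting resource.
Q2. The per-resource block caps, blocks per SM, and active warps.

Answer: occupancy 1/4, limited by blocks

registers: 256 blocks
shared memory: 36 blocks
warps: 48 blocks
blocks: 12 blocks

Answer: 12 blocks, 12 active warps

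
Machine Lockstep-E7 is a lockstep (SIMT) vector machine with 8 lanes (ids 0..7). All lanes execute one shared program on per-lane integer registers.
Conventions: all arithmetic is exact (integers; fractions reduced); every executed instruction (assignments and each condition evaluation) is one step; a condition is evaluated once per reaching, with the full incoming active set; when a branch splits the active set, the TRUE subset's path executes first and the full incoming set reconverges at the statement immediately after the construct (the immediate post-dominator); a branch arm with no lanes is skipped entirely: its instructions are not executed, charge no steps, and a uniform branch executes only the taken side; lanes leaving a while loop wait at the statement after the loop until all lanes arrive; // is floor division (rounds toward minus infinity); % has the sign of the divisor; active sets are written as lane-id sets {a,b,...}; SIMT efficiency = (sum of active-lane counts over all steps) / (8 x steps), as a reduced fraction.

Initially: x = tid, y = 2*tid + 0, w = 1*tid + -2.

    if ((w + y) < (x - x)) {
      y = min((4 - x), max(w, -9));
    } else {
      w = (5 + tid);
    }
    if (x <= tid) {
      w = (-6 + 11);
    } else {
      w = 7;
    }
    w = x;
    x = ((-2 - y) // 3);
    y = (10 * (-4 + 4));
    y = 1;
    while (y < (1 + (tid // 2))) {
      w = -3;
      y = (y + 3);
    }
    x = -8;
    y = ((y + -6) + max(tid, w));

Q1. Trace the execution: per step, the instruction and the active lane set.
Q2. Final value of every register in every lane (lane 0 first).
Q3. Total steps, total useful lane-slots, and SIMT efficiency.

step 0: eval ((w + y) < (x - x))     {0,1,2,3,4,5,6,7}
step 1: y <- min((4 - x), max(w, -9)) {0}
step 2: w <- (5 + tid)               {1,2,3,4,5,6,7}
step 3: eval (x <= tid)              {0,1,2,3,4,5,6,7}
step 4: w <- (-6 + 11)               {0,1,2,3,4,5,6,7}
step 5: w <- x                       {0,1,2,3,4,5,6,7}
step 6: x <- ((-2 - y) // 3)         {0,1,2,3,4,5,6,7}
step 7: y <- (10 * (-4 + 4))         {0,1,2,3,4,5,6,7}
step 8: y <- 1                       {0,1,2,3,4,5,6,7}
step 9: eval (y < (1 + (tid // 2)))  {0,1,2,3,4,5,6,7}
step 10: w <- -3                      {2,3,4,5,6,7}
step 11: y <- (y + 3)                 {2,3,4,5,6,7}
step 12: eval (y < (1 + (tid // 2)))  {2,3,4,5,6,7}
step 13: x <- -8                      {0,1,2,3,4,5,6,7}
step 14: y <- ((y + -6) + max(tid, w)) {0,1,2,3,4,5,6,7}

Answer: 15 steps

x: -8,-8,-8,-8,-8,-8,-8,-8
y: -5,-4,0,1,2,3,4,5
w: 0,1,-3,-3,-3,-3,-3,-3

steps = 15; useful = 106; efficiency = 106/120 = 53/60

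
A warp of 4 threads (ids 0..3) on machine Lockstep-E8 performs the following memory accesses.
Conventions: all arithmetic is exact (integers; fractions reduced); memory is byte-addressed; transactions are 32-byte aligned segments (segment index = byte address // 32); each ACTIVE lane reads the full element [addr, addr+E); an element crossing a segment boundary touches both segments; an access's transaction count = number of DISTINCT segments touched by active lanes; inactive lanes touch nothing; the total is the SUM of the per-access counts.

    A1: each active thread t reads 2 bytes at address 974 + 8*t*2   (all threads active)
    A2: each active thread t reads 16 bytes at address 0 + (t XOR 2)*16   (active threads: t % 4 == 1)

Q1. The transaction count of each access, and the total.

A1: 2 transactions
A2: 1 transaction

Answer: 2,1; total 3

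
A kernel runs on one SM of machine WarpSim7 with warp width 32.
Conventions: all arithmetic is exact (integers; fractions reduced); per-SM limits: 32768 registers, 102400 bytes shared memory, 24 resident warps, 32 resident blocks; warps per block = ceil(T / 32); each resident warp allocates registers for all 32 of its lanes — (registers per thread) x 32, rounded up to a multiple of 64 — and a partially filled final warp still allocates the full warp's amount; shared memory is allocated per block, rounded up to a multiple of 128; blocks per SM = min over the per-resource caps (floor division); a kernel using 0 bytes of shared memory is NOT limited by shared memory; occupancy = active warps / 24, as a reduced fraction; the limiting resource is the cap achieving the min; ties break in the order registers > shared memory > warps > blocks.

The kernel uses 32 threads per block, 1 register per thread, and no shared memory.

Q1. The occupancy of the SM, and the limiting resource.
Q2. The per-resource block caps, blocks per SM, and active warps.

Answer: occupancy 1, limited by warps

registers: 512 blocks
shared memory: no limit (kernel uses none)
warps: 24 blocks
blocks: 32 blocks

Answer: 24 blocks, 24 active warps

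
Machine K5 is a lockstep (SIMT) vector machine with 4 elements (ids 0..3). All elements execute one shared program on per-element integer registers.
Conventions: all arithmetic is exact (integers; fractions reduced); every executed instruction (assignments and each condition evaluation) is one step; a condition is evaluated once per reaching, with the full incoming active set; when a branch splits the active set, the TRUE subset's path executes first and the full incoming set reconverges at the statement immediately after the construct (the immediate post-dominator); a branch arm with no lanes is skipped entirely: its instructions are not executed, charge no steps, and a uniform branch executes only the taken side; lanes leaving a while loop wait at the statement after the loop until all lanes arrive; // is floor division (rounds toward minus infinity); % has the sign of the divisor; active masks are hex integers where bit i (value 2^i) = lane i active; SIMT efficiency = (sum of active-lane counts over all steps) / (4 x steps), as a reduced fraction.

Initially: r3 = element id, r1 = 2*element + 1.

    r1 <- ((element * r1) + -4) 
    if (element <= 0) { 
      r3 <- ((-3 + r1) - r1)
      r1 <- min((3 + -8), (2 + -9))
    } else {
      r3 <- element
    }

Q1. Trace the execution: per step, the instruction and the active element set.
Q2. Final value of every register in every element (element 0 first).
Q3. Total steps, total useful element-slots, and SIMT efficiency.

step 0: r1 <- ((element * r1) + -4)  0xf
step 1: eval (element <= 0)          0xf
step 2: r3 <- ((-3 + r1) - r1)       0x1
step 3: r1 <- min((3 + -8), (2 + -9)) 0x1
step 4: r3 <- element                0xe

Answer: 5 steps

r3: -3,1,2,3
r1: -7,-1,6,17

steps = 5; useful = 13; efficiency = 13/20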